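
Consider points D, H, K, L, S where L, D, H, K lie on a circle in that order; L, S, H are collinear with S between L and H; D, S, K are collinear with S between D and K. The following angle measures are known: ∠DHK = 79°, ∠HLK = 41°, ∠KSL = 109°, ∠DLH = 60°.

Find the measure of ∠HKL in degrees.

∠HKL = 90°

1. ∠HSK = 71°  [linear pair at S on LH]
2. ∠DKH = 60°  [same arc DH]
3. ∠KHL = 49°  [△HSK]
4. ∠HKL = 90°  [△LHK]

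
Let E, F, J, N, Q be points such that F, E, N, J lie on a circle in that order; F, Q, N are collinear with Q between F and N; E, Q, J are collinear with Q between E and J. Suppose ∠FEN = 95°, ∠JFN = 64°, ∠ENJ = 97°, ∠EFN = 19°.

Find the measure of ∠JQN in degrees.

1. ∠FJN = 85°  [cyclic FENJ, opposite ∠E+∠J]
2. ∠JEN = 64°  [same arc NJ]
3. ∠FNJ = 31°  [△FNJ]
4. ∠EJN = 19°  [△ENJ]
5. ∠JQN = 130°  [△NQJ]

∠JQN = 130°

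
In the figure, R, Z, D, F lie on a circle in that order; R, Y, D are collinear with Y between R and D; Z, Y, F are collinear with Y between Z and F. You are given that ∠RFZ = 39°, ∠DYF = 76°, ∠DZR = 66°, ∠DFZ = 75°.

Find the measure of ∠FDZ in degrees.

∠FDZ = 68°

1. ∠RDZ = 39°  [same arc RZ]
2. ∠RYZ = 76°  [vertical angles at Y]
3. ∠DYZ = 104°  [linear pair at Y on RD]
4. ∠DZF = 37°  [△ZYD]
5. ∠FDZ = 68°  [△ZDF]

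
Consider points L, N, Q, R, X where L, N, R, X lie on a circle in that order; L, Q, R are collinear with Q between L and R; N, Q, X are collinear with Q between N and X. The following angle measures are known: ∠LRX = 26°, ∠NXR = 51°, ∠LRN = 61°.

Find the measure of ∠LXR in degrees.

1. ∠NLR = 51°  [same arc NR]
2. ∠LNR = 68°  [△LNR]
3. ∠LXR = 112°  [cyclic LNRX, opposite ∠N+∠X]

∠LXR = 112°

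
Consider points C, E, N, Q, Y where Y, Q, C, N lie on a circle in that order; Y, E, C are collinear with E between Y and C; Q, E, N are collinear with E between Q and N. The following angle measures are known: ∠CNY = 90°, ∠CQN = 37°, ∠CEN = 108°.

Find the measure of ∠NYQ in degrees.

∠NYQ = 56°

1. ∠CYN = 37°  [same arc CN]
2. ∠NEY = 72°  [linear pair at E on YC]
3. ∠NCY = 53°  [△YCN]
4. ∠QNY = 71°  [△YEN]
5. ∠NQY = 53°  [same arc YN]
6. ∠NYQ = 56°  [△YQN]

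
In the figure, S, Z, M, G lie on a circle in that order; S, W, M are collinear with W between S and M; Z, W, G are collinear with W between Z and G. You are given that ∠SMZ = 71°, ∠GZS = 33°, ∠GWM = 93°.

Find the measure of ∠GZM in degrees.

1. ∠SGZ = 71°  [same arc SZ]
2. ∠GMS = 33°  [same arc SG]
3. ∠GSZ = 76°  [△SZG]
4. ∠MGZ = 54°  [△MWG]
5. ∠GMZ = 104°  [cyclic SZMG, opposite ∠S+∠M]
6. ∠GZM = 22°  [△ZMG]

∠GZM = 22°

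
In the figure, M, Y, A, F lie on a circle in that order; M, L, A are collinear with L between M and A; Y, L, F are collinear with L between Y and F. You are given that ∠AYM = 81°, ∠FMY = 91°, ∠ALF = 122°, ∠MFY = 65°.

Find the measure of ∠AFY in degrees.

∠AFY = 34°

1. ∠AFM = 99°  [cyclic MYAF, opposite ∠Y+∠F]
2. ∠FLM = 58°  [linear pair at L on MA]
3. ∠AMF = 57°  [△MLF]
4. ∠FAM = 24°  [△MAF]
5. ∠AFY = 34°  [△ALF]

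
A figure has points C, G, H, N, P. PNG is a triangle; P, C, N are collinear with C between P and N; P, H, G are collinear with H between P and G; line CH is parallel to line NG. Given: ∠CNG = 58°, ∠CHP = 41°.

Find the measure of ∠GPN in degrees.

∠GPN = 81°

1. ∠GNP = 58°  [C on ray NP]
2. ∠NGP = 41°  [CH∥NG, corresponding at H]
3. ∠GPN = 81°  [△PNG]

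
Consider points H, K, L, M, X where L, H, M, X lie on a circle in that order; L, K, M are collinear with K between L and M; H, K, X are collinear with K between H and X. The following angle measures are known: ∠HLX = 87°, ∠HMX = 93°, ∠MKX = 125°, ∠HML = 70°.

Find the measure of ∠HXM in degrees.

1. ∠HKL = 125°  [vertical angles at K]
2. ∠HKM = 55°  [linear pair at K on LM]
3. ∠MHX = 55°  [△HKM]
4. ∠HXM = 32°  [△HMX]

∠HXM = 32°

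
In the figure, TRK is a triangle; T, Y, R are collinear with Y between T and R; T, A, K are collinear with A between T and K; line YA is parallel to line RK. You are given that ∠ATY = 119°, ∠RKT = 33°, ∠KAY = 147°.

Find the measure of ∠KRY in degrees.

1. ∠KTR = 119°  [Y on TR, A on TK]
2. ∠KRT = 28°  [△TRK]
3. ∠KRY = 28°  [Y on ray RT]

∠KRY = 28°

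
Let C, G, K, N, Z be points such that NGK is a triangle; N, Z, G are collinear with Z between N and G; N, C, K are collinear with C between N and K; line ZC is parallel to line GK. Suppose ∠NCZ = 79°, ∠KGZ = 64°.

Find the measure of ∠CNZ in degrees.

1. ∠GKN = 79°  [ZC∥GK, corresponding at C]
2. ∠KGN = 64°  [Z on ray GN]
3. ∠GNK = 37°  [△NGK]
4. ∠CNZ = 37°  [Z on NG, C on NK]

∠CNZ = 37°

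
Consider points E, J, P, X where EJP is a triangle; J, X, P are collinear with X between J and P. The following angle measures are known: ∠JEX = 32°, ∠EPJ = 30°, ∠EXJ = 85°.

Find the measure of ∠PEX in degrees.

1. ∠EPX = 30°  [X on ray PJ]
2. ∠EXP = 95°  [linear pair at X on JP]
3. ∠PEX = 55°  [△EXP]

∠PEX = 55°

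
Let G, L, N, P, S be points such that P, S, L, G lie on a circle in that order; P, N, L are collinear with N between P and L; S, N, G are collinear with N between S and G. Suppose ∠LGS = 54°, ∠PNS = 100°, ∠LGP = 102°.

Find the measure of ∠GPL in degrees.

∠GPL = 52°

1. ∠LPS = 54°  [same arc SL]
2. ∠GNL = 100°  [vertical angles at N]
3. ∠LSP = 78°  [cyclic PSLG, opposite ∠S+∠G]
4. ∠PLS = 48°  [△PSL]
5. ∠GNP = 80°  [linear pair at N on PL]
6. ∠PGS = 48°  [same arc PS]
7. ∠GPL = 52°  [△PNG]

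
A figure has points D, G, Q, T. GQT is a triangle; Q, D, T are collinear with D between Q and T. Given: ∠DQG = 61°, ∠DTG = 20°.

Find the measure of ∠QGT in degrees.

∠QGT = 99°

1. ∠GQT = 61°  [D on ray QT]
2. ∠GTQ = 20°  [D on ray TQ]
3. ∠QGT = 99°  [△GQT]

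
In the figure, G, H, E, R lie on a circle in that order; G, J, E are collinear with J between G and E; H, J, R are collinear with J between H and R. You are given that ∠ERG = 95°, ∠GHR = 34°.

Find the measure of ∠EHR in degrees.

∠EHR = 51°

1. ∠GER = 34°  [same arc GR]
2. ∠EGR = 51°  [△GER]
3. ∠EHR = 51°  [same arc ER]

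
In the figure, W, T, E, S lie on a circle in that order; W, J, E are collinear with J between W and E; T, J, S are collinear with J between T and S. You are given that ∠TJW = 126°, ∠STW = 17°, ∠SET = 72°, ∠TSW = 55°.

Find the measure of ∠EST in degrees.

∠EST = 37°

1. ∠EJS = 126°  [vertical angles at J]
2. ∠SEW = 17°  [same arc WS]
3. ∠EST = 37°  [△EJS]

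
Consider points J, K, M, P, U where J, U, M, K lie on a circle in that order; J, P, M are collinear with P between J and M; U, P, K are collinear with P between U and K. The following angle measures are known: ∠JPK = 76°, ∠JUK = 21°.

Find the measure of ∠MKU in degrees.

∠MKU = 55°

1. ∠KPM = 104°  [linear pair at P on JM]
2. ∠JMK = 21°  [same arc JK]
3. ∠MKU = 55°  [△MPK]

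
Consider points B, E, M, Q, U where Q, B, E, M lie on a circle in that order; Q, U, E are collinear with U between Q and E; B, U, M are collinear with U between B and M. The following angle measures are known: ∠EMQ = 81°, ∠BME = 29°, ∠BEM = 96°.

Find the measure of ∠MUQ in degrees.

1. ∠EBQ = 99°  [cyclic QBEM, opposite ∠B+∠M]
2. ∠BQE = 29°  [same arc BE]
3. ∠EBM = 55°  [△BEM]
4. ∠BEQ = 52°  [△QBE]
5. ∠EQM = 55°  [same arc EM]
6. ∠BMQ = 52°  [same arc QB]
7. ∠MUQ = 73°  [△QUM]

∠MUQ = 73°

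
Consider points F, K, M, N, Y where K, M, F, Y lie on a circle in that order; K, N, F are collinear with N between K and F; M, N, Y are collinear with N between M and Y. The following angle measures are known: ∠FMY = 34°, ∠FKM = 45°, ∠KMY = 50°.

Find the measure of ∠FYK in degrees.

1. ∠FKY = 34°  [same arc FY]
2. ∠KFY = 50°  [same arc KY]
3. ∠FYK = 96°  [△KFY]

∠FYK = 96°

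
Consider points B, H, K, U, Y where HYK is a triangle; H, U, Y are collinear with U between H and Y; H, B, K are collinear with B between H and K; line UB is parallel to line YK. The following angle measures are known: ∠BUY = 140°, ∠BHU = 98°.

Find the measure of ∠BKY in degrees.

∠BKY = 42°

1. ∠BUH = 40°  [linear pair at U on HY]
2. ∠HBU = 42°  [△HUB]
3. ∠KBU = 138°  [linear pair at B on HK]
4. ∠BKY = 42°  [UB∥YK, co-interior at K–B]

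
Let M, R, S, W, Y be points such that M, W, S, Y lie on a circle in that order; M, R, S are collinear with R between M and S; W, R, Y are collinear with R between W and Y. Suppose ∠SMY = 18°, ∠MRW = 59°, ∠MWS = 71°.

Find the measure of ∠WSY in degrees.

1. ∠SWY = 18°  [same arc SY]
2. ∠SRY = 59°  [vertical angles at R]
3. ∠MYS = 109°  [cyclic MWSY, opposite ∠W+∠Y]
4. ∠MSY = 53°  [△MSY]
5. ∠SYW = 68°  [△SRY]
6. ∠WSY = 94°  [△WSY]

∠WSY = 94°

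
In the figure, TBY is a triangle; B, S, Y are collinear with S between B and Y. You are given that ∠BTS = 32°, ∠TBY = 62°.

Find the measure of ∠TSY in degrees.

∠TSY = 94°

1. ∠SBT = 62°  [S on ray BY]
2. ∠BST = 86°  [△TBS]
3. ∠TSY = 94°  [linear pair at S on BY]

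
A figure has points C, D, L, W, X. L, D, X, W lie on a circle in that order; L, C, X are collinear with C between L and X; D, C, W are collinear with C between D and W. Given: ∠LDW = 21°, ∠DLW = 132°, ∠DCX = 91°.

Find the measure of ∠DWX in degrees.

∠DWX = 70°

1. ∠LXW = 21°  [same arc LW]
2. ∠LCW = 91°  [vertical angles at C]
3. ∠WCX = 89°  [linear pair at C on LX]
4. ∠DWX = 70°  [△XCW]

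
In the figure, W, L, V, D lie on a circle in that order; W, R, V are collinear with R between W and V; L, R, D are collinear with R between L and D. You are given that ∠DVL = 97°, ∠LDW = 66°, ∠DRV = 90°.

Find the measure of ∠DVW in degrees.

∠DVW = 31°

1. ∠DWL = 83°  [cyclic WLVD, opposite ∠W+∠V]
2. ∠DLW = 31°  [△WLD]
3. ∠DVW = 31°  [same arc WD]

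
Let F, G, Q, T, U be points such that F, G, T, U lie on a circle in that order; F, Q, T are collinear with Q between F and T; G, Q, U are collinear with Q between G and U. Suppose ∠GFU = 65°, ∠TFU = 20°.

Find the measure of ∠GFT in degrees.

∠GFT = 45°

1. ∠GTU = 115°  [cyclic FGTU, opposite ∠F+∠T]
2. ∠TGU = 20°  [same arc TU]
3. ∠GUT = 45°  [△GTU]
4. ∠GFT = 45°  [same arc GT]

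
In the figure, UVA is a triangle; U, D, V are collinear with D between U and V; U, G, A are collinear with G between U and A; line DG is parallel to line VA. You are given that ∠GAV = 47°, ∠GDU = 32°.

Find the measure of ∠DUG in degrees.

1. ∠UAV = 47°  [G on ray AU]
2. ∠AVU = 32°  [DG∥VA, corresponding at D]
3. ∠AUV = 101°  [△UVA]
4. ∠DUG = 101°  [D on UV, G on UA]

∠DUG = 101°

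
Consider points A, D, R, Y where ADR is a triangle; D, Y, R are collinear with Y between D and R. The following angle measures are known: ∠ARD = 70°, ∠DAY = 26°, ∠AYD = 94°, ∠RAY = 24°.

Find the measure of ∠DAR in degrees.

1. ∠ADY = 60°  [△ADY]
2. ∠ADR = 60°  [Y on ray DR]
3. ∠DAR = 50°  [△ADR]

∠DAR = 50°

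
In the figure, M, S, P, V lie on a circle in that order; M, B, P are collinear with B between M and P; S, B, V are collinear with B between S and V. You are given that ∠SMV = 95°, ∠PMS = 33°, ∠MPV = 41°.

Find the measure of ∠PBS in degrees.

1. ∠MSV = 41°  [same arc MV]
2. ∠MBS = 106°  [△MBS]
3. ∠PBS = 74°  [linear pair at B on MP]

∠PBS = 74°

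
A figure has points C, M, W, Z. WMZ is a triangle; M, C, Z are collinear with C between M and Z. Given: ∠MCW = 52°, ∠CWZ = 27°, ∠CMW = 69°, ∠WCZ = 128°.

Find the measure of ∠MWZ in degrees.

1. ∠CZW = 25°  [△WCZ]
2. ∠WMZ = 69°  [C on ray MZ]
3. ∠MZW = 25°  [C on ray ZM]
4. ∠MWZ = 86°  [△WMZ]

∠MWZ = 86°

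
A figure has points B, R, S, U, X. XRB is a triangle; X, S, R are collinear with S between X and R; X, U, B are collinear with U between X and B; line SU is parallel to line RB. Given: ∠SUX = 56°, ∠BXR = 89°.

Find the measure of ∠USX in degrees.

∠USX = 35°

1. ∠RBX = 56°  [SU∥RB, corresponding at U]
2. ∠BRX = 35°  [△XRB]
3. ∠USX = 35°  [SU∥RB, corresponding at S]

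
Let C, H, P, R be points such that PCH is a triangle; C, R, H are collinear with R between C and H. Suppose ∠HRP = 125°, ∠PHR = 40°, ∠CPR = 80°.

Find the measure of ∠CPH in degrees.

1. ∠CRP = 55°  [linear pair at R on CH]
2. ∠CHP = 40°  [R on ray HC]
3. ∠PCR = 45°  [△PCR]
4. ∠HCP = 45°  [R on ray CH]
5. ∠CPH = 95°  [△PCH]

∠CPH = 95°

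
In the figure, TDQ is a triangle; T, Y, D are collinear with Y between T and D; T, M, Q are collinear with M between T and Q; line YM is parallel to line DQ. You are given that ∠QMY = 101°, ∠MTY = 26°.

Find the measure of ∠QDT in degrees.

1. ∠TMY = 79°  [linear pair at M on TQ]
2. ∠MYT = 75°  [△TYM]
3. ∠QDT = 75°  [YM∥DQ, corresponding at Y]

∠QDT = 75°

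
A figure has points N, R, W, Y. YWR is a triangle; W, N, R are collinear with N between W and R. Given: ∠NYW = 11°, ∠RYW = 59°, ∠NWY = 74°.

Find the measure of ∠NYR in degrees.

∠NYR = 48°

1. ∠WNY = 95°  [△YWN]
2. ∠RWY = 74°  [N on ray WR]
3. ∠RNY = 85°  [linear pair at N on WR]
4. ∠WRY = 47°  [△YWR]
5. ∠NRY = 47°  [N on ray RW]
6. ∠NYR = 48°  [△YNR]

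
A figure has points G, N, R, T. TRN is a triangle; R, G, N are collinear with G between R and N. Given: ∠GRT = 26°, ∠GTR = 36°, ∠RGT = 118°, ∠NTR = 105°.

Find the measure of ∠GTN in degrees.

1. ∠NRT = 26°  [G on ray RN]
2. ∠NGT = 62°  [linear pair at G on RN]
3. ∠RNT = 49°  [△TRN]
4. ∠GNT = 49°  [G on ray NR]
5. ∠GTN = 69°  [△TGN]

∠GTN = 69°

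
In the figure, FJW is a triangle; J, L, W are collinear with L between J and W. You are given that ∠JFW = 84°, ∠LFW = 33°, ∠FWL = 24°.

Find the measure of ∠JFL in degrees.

∠JFL = 51°

1. ∠FLW = 123°  [△FLW]
2. ∠FWJ = 24°  [L on ray WJ]
3. ∠FLJ = 57°  [linear pair at L on JW]
4. ∠FJW = 72°  [△FJW]
5. ∠FJL = 72°  [L on ray JW]
6. ∠JFL = 51°  [△FJL]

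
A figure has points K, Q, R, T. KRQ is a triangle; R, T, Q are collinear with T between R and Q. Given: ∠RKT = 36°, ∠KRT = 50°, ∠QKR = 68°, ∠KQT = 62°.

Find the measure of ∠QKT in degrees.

1. ∠KTR = 94°  [△KRT]
2. ∠KTQ = 86°  [linear pair at T on RQ]
3. ∠QKT = 32°  [△KTQ]

∠QKT = 32°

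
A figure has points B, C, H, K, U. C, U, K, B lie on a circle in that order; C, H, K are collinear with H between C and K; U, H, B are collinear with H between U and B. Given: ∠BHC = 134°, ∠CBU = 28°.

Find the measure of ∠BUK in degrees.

1. ∠KHU = 134°  [vertical angles at H]
2. ∠CKU = 28°  [same arc CU]
3. ∠BUK = 18°  [△UHK]

∠BUK = 18°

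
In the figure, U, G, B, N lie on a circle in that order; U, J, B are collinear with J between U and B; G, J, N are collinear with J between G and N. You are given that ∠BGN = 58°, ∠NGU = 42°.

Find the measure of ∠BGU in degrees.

∠BGU = 100°

1. ∠BUN = 58°  [same arc BN]
2. ∠NBU = 42°  [same arc UN]
3. ∠BNU = 80°  [△UBN]
4. ∠BGU = 100°  [cyclic UGBN, opposite ∠G+∠N]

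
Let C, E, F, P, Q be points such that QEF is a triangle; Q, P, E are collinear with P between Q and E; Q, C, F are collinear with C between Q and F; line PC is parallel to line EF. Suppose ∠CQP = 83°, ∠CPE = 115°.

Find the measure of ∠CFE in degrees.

∠CFE = 32°

1. ∠CPQ = 65°  [linear pair at P on QE]
2. ∠PCQ = 32°  [△QPC]
3. ∠FCP = 148°  [linear pair at C on QF]
4. ∠CFE = 32°  [PC∥EF, co-interior at F–C]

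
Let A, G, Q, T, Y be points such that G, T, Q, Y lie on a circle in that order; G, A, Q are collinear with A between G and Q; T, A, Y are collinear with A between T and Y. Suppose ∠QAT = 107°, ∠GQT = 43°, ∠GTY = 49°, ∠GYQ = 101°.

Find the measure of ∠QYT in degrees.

1. ∠GAY = 107°  [vertical angles at A]
2. ∠GQY = 49°  [same arc GY]
3. ∠QAY = 73°  [linear pair at A on GQ]
4. ∠QYT = 58°  [△QAY]

∠QYT = 58°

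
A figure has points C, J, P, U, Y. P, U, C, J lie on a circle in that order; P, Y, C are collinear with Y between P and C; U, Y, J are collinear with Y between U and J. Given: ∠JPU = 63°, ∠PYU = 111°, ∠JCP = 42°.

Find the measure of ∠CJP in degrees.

1. ∠JCU = 117°  [cyclic PUCJ, opposite ∠P+∠C]
2. ∠CYJ = 111°  [vertical angles at Y]
3. ∠CJU = 27°  [△CYJ]
4. ∠CUJ = 36°  [△UCJ]
5. ∠CPJ = 36°  [same arc CJ]
6. ∠CJP = 102°  [△PCJ]

∠CJP = 102°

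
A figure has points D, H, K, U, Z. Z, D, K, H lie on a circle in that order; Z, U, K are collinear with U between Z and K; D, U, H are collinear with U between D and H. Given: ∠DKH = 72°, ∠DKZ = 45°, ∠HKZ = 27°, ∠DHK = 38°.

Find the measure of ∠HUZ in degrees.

1. ∠HDK = 70°  [△DKH]
2. ∠DHZ = 45°  [same arc ZD]
3. ∠HZK = 70°  [same arc KH]
4. ∠HUZ = 65°  [△ZUH]

∠HUZ = 65°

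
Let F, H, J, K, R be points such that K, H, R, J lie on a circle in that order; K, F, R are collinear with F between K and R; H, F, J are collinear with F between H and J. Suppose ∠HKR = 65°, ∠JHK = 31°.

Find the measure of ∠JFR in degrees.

1. ∠HJR = 65°  [same arc HR]
2. ∠JRK = 31°  [same arc KJ]
3. ∠JFR = 84°  [△RFJ]

∠JFR = 84°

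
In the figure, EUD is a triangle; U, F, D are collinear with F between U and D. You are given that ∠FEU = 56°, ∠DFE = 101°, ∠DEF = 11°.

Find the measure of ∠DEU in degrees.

∠DEU = 67°

1. ∠EDF = 68°  [△EFD]
2. ∠EFU = 79°  [linear pair at F on UD]
3. ∠EDU = 68°  [F on ray DU]
4. ∠EUF = 45°  [△EUF]
5. ∠DUE = 45°  [F on ray UD]
6. ∠DEU = 67°  [△EUD]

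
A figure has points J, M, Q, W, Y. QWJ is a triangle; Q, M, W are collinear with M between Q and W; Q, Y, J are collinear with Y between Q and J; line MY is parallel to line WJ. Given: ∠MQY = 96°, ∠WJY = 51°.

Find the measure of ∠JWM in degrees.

1. ∠JQW = 96°  [M on QW, Y on QJ]
2. ∠QJW = 51°  [Y on ray JQ]
3. ∠JWQ = 33°  [△QWJ]
4. ∠JWM = 33°  [M on ray WQ]

∠JWM = 33°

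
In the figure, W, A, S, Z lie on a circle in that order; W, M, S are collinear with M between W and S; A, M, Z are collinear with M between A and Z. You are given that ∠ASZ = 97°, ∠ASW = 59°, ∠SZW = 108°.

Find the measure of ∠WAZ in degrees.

∠WAZ = 38°

1. ∠AWZ = 83°  [cyclic WASZ, opposite ∠W+∠S]
2. ∠AZW = 59°  [same arc WA]
3. ∠WAZ = 38°  [△WAZ]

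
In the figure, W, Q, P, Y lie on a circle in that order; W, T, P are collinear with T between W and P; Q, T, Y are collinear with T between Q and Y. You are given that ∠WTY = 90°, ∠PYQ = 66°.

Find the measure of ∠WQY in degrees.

∠WQY = 24°

1. ∠PTQ = 90°  [vertical angles at T]
2. ∠PWQ = 66°  [same arc QP]
3. ∠QTW = 90°  [linear pair at T on WP]
4. ∠WQY = 24°  [△WTQ]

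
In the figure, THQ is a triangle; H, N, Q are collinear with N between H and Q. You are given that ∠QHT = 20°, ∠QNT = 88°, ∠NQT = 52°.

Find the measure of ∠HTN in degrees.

∠HTN = 68°

1. ∠NHT = 20°  [N on ray HQ]
2. ∠HNT = 92°  [linear pair at N on HQ]
3. ∠HTN = 68°  [△THN]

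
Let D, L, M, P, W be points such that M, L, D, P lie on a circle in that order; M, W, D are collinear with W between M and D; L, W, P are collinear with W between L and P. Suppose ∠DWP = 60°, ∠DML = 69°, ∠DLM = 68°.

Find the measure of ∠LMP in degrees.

∠LMP = 86°

1. ∠LWM = 60°  [vertical angles at W]
2. ∠LDM = 43°  [△MLD]
3. ∠MLP = 51°  [△MWL]
4. ∠LPM = 43°  [same arc ML]
5. ∠LMP = 86°  [△MLP]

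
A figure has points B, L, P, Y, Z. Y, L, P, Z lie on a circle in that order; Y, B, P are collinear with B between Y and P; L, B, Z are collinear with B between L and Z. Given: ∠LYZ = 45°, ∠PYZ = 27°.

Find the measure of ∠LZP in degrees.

1. ∠LPZ = 135°  [cyclic YLPZ, opposite ∠Y+∠P]
2. ∠PLZ = 27°  [same arc PZ]
3. ∠LZP = 18°  [△LPZ]

∠LZP = 18°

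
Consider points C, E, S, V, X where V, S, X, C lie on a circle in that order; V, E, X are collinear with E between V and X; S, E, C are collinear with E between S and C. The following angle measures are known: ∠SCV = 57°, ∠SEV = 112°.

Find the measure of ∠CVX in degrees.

∠CVX = 55°

1. ∠SXV = 57°  [same arc VS]
2. ∠SEX = 68°  [linear pair at E on VX]
3. ∠CSX = 55°  [△SEX]
4. ∠CVX = 55°  [same arc XC]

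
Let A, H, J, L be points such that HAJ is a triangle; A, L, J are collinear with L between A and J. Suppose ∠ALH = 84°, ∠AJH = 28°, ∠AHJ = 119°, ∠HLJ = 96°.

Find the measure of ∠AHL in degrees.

1. ∠HAJ = 33°  [△HAJ]
2. ∠HAL = 33°  [L on ray AJ]
3. ∠AHL = 63°  [△HAL]

∠AHL = 63°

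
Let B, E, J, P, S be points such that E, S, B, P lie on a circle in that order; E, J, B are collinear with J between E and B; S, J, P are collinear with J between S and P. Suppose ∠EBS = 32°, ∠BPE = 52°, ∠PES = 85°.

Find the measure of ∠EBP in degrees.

∠EBP = 63°

1. ∠EPS = 32°  [same arc ES]
2. ∠ESP = 63°  [△ESP]
3. ∠EBP = 63°  [same arc EP]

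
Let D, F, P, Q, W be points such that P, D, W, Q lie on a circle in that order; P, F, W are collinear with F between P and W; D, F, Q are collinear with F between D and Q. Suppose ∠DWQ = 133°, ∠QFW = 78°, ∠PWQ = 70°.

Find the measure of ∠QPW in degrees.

1. ∠DPQ = 47°  [cyclic PDWQ, opposite ∠P+∠W]
2. ∠PFQ = 102°  [linear pair at F on PW]
3. ∠PDQ = 70°  [same arc PQ]
4. ∠DQP = 63°  [△PDQ]
5. ∠QPW = 15°  [△PFQ]

∠QPW = 15°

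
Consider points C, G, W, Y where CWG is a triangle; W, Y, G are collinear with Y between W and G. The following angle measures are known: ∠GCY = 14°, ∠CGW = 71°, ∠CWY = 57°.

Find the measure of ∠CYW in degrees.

∠CYW = 85°

1. ∠CGY = 71°  [Y on ray GW]
2. ∠CYG = 95°  [△CYG]
3. ∠CYW = 85°  [linear pair at Y on WG]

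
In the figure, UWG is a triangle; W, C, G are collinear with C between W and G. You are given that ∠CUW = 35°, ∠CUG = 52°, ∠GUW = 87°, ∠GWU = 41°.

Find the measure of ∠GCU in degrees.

∠GCU = 76°

1. ∠UGW = 52°  [△UWG]
2. ∠CGU = 52°  [C on ray GW]
3. ∠GCU = 76°  [△UCG]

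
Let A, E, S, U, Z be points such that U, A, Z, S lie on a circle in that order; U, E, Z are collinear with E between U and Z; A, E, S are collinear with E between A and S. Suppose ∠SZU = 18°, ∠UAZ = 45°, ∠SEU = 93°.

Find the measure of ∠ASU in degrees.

∠ASU = 60°

1. ∠USZ = 135°  [cyclic UAZS, opposite ∠A+∠S]
2. ∠SUZ = 27°  [△UZS]
3. ∠ASU = 60°  [△UES]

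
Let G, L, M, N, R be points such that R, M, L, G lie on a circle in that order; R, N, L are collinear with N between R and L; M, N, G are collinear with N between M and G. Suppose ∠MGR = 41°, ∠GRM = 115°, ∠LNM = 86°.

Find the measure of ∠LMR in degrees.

1. ∠MLR = 41°  [same arc RM]
2. ∠GMR = 24°  [△RMG]
3. ∠MNR = 94°  [linear pair at N on RL]
4. ∠LRM = 62°  [△RNM]
5. ∠LMR = 77°  [△RML]

∠LMR = 77°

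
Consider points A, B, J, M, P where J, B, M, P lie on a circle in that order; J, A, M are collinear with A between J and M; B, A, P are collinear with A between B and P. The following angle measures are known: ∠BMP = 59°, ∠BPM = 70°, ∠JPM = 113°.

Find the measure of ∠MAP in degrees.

1. ∠MBP = 51°  [△BMP]
2. ∠MJP = 51°  [same arc MP]
3. ∠JMP = 16°  [△JMP]
4. ∠MAP = 94°  [△MAP]

∠MAP = 94°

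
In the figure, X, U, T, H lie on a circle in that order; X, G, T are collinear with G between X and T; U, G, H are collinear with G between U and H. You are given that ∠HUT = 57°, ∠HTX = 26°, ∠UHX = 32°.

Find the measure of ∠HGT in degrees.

∠HGT = 89°

1. ∠HXT = 57°  [same arc TH]
2. ∠HGX = 91°  [△XGH]
3. ∠HGT = 89°  [linear pair at G on XT]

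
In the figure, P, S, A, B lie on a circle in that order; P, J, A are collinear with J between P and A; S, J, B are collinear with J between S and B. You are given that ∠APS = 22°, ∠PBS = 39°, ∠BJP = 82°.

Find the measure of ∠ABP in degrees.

∠ABP = 61°

1. ∠ABS = 22°  [same arc SA]
2. ∠APB = 59°  [△PJB]
3. ∠AJB = 98°  [linear pair at J on PA]
4. ∠BAP = 60°  [△AJB]
5. ∠ABP = 61°  [△PAB]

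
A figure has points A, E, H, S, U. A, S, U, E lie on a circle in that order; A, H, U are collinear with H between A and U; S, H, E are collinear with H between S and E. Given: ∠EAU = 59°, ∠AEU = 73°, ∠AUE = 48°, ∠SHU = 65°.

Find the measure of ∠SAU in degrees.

∠SAU = 17°

1. ∠ESU = 59°  [same arc UE]
2. ∠ASU = 107°  [cyclic ASUE, opposite ∠S+∠E]
3. ∠AUS = 56°  [△SHU]
4. ∠SAU = 17°  [△ASU]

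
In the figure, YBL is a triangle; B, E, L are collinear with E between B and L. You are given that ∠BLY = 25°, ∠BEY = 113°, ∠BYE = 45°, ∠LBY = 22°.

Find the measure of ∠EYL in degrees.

∠EYL = 88°

1. ∠ELY = 25°  [E on ray LB]
2. ∠LEY = 67°  [linear pair at E on BL]
3. ∠EYL = 88°  [△YEL]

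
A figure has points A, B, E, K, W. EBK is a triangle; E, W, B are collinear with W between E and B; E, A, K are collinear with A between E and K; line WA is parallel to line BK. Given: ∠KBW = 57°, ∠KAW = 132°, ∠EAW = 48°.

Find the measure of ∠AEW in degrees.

∠AEW = 75°

1. ∠EBK = 57°  [W on ray BE]
2. ∠BKE = 48°  [WA∥BK, corresponding at A]
3. ∠BEK = 75°  [△EBK]
4. ∠AEW = 75°  [W on EB, A on EK]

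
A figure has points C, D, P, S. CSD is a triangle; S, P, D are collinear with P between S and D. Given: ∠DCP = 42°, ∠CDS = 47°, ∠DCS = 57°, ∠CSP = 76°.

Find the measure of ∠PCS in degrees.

∠PCS = 15°

1. ∠CDP = 47°  [P on ray DS]
2. ∠CPD = 91°  [△CPD]
3. ∠CPS = 89°  [linear pair at P on SD]
4. ∠PCS = 15°  [△CSP]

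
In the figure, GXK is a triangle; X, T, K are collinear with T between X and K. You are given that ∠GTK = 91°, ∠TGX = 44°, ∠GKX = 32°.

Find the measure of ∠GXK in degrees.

1. ∠GTX = 89°  [linear pair at T on XK]
2. ∠GXT = 47°  [△GXT]
3. ∠GXK = 47°  [T on ray XK]

∠GXK = 47°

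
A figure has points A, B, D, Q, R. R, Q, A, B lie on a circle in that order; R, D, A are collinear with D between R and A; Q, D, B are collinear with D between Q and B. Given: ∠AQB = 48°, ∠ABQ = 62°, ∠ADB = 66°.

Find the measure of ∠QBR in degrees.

1. ∠ARB = 48°  [same arc AB]
2. ∠BDR = 114°  [linear pair at D on RA]
3. ∠QBR = 18°  [△RDB]

∠QBR = 18°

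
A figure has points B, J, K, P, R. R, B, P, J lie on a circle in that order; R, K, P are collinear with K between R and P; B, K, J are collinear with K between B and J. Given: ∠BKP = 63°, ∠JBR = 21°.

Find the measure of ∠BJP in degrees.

1. ∠JKR = 63°  [vertical angles at K]
2. ∠JPR = 21°  [same arc RJ]
3. ∠JKP = 117°  [linear pair at K on RP]
4. ∠BJP = 42°  [△PKJ]

∠BJP = 42°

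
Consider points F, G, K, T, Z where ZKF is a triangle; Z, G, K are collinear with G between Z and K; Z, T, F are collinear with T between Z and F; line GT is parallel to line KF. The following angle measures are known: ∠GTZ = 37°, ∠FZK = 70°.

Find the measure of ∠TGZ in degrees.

1. ∠KFZ = 37°  [GT∥KF, corresponding at T]
2. ∠FKZ = 73°  [△ZKF]
3. ∠TGZ = 73°  [GT∥KF, corresponding at G]

∠TGZ = 73°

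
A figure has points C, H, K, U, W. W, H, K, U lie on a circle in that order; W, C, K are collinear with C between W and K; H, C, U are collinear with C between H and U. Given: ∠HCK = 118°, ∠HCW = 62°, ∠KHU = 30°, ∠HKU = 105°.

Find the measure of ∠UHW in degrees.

∠UHW = 73°

1. ∠UCW = 118°  [vertical angles at C]
2. ∠KWU = 30°  [same arc KU]
3. ∠HWU = 75°  [cyclic WHKU, opposite ∠W+∠K]
4. ∠HUW = 32°  [△WCU]
5. ∠UHW = 73°  [△WHU]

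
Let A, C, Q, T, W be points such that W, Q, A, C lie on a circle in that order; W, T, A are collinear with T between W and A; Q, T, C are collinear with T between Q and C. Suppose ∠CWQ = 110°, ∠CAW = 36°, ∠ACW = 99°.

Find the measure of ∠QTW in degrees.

1. ∠CQW = 36°  [same arc WC]
2. ∠AWC = 45°  [△WAC]
3. ∠QCW = 34°  [△WQC]
4. ∠AQC = 45°  [same arc AC]
5. ∠QAW = 34°  [same arc WQ]
6. ∠ATQ = 101°  [△QTA]
7. ∠QTW = 79°  [linear pair at T on WA]

∠QTW = 79°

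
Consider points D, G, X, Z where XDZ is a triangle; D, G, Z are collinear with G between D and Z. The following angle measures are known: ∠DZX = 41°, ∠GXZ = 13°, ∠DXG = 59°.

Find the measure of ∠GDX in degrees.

1. ∠GZX = 41°  [G on ray ZD]
2. ∠XGZ = 126°  [△XGZ]
3. ∠DGX = 54°  [linear pair at G on DZ]
4. ∠GDX = 67°  [△XDG]

∠GDX = 67°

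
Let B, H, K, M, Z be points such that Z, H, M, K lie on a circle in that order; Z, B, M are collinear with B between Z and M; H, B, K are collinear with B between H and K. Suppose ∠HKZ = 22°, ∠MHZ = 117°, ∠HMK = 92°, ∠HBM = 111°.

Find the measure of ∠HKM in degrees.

1. ∠HMZ = 22°  [same arc ZH]
2. ∠HZM = 41°  [△ZHM]
3. ∠HKM = 41°  [same arc HM]

∠HKM = 41°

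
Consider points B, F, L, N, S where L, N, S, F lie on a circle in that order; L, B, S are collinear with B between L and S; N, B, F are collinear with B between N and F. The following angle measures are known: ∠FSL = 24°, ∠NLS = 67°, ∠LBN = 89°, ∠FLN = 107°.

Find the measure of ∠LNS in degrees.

∠LNS = 64°

1. ∠NFS = 67°  [same arc NS]
2. ∠NBS = 91°  [linear pair at B on LS]
3. ∠FSN = 73°  [cyclic LNSF, opposite ∠L+∠S]
4. ∠FNS = 40°  [△NSF]
5. ∠LSN = 49°  [△NBS]
6. ∠LNS = 64°  [△LNS]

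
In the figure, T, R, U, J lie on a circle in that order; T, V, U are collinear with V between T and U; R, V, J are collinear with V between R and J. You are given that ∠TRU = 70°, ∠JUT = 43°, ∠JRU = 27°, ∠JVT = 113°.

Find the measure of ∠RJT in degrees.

1. ∠TJU = 110°  [cyclic TRUJ, opposite ∠R+∠J]
2. ∠JTU = 27°  [△TUJ]
3. ∠RJT = 40°  [△TVJ]

∠RJT = 40°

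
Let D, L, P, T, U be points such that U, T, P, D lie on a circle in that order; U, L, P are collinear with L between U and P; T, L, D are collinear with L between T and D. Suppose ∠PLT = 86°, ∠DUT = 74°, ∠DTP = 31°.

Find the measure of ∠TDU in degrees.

1. ∠DLU = 86°  [vertical angles at L]
2. ∠DUP = 31°  [same arc PD]
3. ∠TDU = 63°  [△ULD]

∠TDU = 63°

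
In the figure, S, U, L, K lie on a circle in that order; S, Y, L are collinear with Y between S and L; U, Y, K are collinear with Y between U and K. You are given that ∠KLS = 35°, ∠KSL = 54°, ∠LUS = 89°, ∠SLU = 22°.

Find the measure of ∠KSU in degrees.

∠KSU = 123°

1. ∠KUS = 35°  [same arc SK]
2. ∠SKU = 22°  [same arc SU]
3. ∠KSU = 123°  [△SUK]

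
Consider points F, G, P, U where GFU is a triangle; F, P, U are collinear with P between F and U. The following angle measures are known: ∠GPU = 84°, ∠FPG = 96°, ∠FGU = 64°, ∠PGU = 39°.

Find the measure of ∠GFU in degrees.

1. ∠GUP = 57°  [△GPU]
2. ∠FUG = 57°  [P on ray UF]
3. ∠GFU = 59°  [△GFU]

∠GFU = 59°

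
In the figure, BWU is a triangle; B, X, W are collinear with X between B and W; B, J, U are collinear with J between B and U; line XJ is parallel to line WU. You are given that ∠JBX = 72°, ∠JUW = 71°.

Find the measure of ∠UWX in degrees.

∠UWX = 37°

1. ∠UBW = 72°  [X on BW, J on BU]
2. ∠BUW = 71°  [J on ray UB]
3. ∠BWU = 37°  [△BWU]
4. ∠UWX = 37°  [X on ray WB]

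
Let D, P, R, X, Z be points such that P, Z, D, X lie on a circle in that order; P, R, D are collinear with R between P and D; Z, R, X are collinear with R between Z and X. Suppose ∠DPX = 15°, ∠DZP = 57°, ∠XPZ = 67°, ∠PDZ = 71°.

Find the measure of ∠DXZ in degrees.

1. ∠DZX = 15°  [same arc DX]
2. ∠XDZ = 113°  [cyclic PZDX, opposite ∠P+∠D]
3. ∠DXZ = 52°  [△ZDX]

∠DXZ = 52°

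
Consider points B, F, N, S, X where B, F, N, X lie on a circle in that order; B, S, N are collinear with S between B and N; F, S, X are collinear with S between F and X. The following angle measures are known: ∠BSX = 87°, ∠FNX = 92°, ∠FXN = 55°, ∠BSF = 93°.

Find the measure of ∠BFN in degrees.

∠BFN = 65°

1. ∠FSN = 87°  [vertical angles at S]
2. ∠NFX = 33°  [△FNX]
3. ∠FBN = 55°  [same arc FN]
4. ∠BNF = 60°  [△FSN]
5. ∠BFN = 65°  [△BFN]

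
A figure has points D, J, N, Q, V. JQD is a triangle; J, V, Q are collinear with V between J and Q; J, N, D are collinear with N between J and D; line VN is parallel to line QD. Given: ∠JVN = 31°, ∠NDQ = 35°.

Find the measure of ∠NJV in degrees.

1. ∠DQJ = 31°  [VN∥QD, corresponding at V]
2. ∠JDQ = 35°  [N on ray DJ]
3. ∠DJQ = 114°  [△JQD]
4. ∠NJV = 114°  [V on JQ, N on JD]

∠NJV = 114°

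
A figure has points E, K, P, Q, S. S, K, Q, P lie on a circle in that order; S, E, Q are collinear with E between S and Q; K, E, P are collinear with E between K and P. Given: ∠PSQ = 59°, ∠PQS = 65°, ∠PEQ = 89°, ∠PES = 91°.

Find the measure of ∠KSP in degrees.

1. ∠KPS = 30°  [△SEP]
2. ∠PKS = 65°  [same arc SP]
3. ∠KSP = 85°  [△SKP]

∠KSP = 85°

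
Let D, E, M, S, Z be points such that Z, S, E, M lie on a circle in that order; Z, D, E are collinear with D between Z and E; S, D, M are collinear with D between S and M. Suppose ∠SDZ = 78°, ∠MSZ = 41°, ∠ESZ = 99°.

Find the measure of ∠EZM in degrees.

1. ∠MEZ = 41°  [same arc ZM]
2. ∠EMZ = 81°  [cyclic ZSEM, opposite ∠S+∠M]
3. ∠EZM = 58°  [△ZEM]

∠EZM = 58°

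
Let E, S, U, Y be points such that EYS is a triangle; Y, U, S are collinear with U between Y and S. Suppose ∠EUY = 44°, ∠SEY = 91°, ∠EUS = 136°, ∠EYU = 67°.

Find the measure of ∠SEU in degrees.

1. ∠EYS = 67°  [U on ray YS]
2. ∠ESY = 22°  [△EYS]
3. ∠ESU = 22°  [U on ray SY]
4. ∠SEU = 22°  [△EUS]

∠SEU = 22°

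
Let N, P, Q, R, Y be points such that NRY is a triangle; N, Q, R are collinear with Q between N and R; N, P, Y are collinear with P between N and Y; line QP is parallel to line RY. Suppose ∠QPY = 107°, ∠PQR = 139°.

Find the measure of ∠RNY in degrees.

1. ∠NPQ = 73°  [linear pair at P on NY]
2. ∠NQP = 41°  [linear pair at Q on NR]
3. ∠PNQ = 66°  [△NQP]
4. ∠RNY = 66°  [Q on NR, P on NY]

∠RNY = 66°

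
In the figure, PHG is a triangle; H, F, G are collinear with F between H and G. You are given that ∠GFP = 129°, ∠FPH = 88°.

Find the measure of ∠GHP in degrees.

∠GHP = 41°

1. ∠HFP = 51°  [linear pair at F on HG]
2. ∠FHP = 41°  [△PHF]
3. ∠GHP = 41°  [F on ray HG]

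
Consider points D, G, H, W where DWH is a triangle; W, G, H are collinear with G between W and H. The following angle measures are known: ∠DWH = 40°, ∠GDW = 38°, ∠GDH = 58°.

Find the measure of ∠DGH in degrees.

∠DGH = 78°

1. ∠DWG = 40°  [G on ray WH]
2. ∠DGW = 102°  [△DWG]
3. ∠DGH = 78°  [linear pair at G on WH]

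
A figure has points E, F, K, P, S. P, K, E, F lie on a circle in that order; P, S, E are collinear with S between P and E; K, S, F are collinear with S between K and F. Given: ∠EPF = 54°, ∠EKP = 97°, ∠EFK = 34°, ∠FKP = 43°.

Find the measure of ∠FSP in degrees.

1. ∠FEP = 43°  [same arc PF]
2. ∠ESF = 103°  [△ESF]
3. ∠FSP = 77°  [linear pair at S on PE]

∠FSP = 77°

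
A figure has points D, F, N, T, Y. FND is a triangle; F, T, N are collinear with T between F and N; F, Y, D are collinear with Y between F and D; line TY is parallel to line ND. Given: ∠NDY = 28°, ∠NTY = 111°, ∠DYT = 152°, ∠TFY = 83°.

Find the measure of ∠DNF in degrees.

1. ∠FDN = 28°  [Y on ray DF]
2. ∠DFN = 83°  [T on FN, Y on FD]
3. ∠DNF = 69°  [△FND]

∠DNF = 69°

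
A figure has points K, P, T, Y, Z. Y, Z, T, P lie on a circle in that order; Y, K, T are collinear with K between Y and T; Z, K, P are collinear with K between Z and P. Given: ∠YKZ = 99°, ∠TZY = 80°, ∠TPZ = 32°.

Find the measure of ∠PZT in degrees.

∠PZT = 31°

1. ∠PKT = 99°  [vertical angles at K]
2. ∠TPY = 100°  [cyclic YZTP, opposite ∠Z+∠P]
3. ∠PTY = 49°  [△TKP]
4. ∠PYT = 31°  [△YTP]
5. ∠PZT = 31°  [same arc TP]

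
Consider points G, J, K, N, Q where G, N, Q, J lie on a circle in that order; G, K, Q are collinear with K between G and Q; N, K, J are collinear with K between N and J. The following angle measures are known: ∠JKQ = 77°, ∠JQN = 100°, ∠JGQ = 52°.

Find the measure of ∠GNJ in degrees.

∠GNJ = 75°

1. ∠GKJ = 103°  [linear pair at K on GQ]
2. ∠JGN = 80°  [cyclic GNQJ, opposite ∠G+∠Q]
3. ∠GJN = 25°  [△GKJ]
4. ∠GNJ = 75°  [△GNJ]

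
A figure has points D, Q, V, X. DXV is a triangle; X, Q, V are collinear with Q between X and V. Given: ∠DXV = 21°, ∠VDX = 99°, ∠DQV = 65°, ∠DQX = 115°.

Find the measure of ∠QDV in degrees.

∠QDV = 55°

1. ∠DVX = 60°  [△DXV]
2. ∠DVQ = 60°  [Q on ray VX]
3. ∠QDV = 55°  [△DQV]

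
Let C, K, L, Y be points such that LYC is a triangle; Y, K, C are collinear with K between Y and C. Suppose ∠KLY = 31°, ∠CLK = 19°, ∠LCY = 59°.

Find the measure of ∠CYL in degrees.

1. ∠KCL = 59°  [K on ray CY]
2. ∠CKL = 102°  [△LKC]
3. ∠LKY = 78°  [linear pair at K on YC]
4. ∠KYL = 71°  [△LYK]
5. ∠CYL = 71°  [K on ray YC]

∠CYL = 71°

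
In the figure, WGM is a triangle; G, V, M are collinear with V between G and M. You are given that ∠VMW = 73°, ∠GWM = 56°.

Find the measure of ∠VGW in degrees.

∠VGW = 51°

1. ∠GMW = 73°  [V on ray MG]
2. ∠MGW = 51°  [△WGM]
3. ∠VGW = 51°  [V on ray GM]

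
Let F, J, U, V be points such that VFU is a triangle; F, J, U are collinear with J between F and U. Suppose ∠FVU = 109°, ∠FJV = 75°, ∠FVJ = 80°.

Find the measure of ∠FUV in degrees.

1. ∠JFV = 25°  [△VFJ]
2. ∠UFV = 25°  [J on ray FU]
3. ∠FUV = 46°  [△VFU]

∠FUV = 46°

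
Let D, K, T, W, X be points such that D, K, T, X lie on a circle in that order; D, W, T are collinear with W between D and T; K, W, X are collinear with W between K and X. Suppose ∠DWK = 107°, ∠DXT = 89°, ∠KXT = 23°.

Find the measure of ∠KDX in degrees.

1. ∠TWX = 107°  [vertical angles at W]
2. ∠KDT = 23°  [same arc KT]
3. ∠DTX = 50°  [△TWX]
4. ∠DWX = 73°  [linear pair at W on DT]
5. ∠DKX = 50°  [△DWK]
6. ∠TDX = 41°  [△DTX]
7. ∠DXK = 66°  [△DWX]
8. ∠KDX = 64°  [△DKX]

∠KDX = 64°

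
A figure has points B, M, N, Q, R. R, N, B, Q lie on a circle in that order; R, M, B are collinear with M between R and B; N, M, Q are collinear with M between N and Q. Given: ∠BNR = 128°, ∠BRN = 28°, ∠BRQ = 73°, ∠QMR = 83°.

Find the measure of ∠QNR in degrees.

1. ∠BQR = 52°  [cyclic RNBQ, opposite ∠N+∠Q]
2. ∠QBR = 55°  [△RBQ]
3. ∠QNR = 55°  [same arc RQ]

∠QNR = 55°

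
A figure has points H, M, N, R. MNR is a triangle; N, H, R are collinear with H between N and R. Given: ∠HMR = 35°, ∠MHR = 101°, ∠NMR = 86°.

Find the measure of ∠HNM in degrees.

1. ∠HRM = 44°  [△MHR]
2. ∠MRN = 44°  [H on ray RN]
3. ∠MNR = 50°  [△MNR]
4. ∠HNM = 50°  [H on ray NR]

∠HNM = 50°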